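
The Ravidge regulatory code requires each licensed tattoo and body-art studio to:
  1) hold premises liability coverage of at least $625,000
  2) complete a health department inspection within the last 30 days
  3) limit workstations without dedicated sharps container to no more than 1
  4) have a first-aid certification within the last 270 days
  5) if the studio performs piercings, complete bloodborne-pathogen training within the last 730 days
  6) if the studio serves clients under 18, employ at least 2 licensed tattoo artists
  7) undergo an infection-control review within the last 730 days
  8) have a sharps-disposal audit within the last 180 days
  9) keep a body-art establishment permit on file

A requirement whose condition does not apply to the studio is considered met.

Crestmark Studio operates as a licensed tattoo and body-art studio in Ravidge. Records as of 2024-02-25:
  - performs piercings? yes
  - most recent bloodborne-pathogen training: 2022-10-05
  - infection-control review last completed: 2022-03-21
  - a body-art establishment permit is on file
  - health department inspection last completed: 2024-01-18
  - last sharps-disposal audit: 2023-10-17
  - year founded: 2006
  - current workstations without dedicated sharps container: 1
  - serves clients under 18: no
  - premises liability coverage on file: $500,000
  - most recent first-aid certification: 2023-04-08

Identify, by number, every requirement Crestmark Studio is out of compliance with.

1. premises liability coverage $500,000 < $625,000 → not met
2. health department inspection 38 days ago vs limit 30 → not met
3. workstations without dedicated sharps container 1 ≤ 1 → met
4. first-aid certification 323 days ago vs limit 270 → not met
5. condition 'performs piercings' holds; bloodborne-pathogen training 508 days ago vs limit 730 → met
6. condition 'serves clients under 18' does not hold → requirement n/a → met
7. infection-control review 706 days ago vs limit 730 → met
8. sharps-disposal audit 131 days ago vs limit 180 → met
9. body-art establishment permit present → met
Not met: 1, 2, 4

1, 2, 4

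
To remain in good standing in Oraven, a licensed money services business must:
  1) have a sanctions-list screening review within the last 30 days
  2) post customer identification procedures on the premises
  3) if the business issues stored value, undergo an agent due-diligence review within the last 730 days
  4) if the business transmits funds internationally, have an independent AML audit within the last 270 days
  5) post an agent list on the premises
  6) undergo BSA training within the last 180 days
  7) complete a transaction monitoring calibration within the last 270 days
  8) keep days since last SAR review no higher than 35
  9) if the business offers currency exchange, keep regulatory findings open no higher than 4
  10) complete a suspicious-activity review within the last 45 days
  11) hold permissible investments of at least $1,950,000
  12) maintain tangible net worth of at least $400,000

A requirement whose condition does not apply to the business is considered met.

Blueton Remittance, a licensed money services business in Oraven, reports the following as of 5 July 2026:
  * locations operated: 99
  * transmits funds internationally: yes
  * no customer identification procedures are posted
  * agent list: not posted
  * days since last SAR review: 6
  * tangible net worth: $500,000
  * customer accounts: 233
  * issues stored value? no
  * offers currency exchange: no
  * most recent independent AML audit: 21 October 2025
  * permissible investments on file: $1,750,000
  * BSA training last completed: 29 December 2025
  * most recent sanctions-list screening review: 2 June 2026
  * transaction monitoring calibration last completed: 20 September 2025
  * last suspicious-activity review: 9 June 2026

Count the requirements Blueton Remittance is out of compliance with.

6

1. sanctions-list screening review 33 days ago vs limit 30 → not met
2. customer identification procedures absent → not met
3. condition 'issues stored value' does not hold → requirement n/a → met
4. condition 'transmits funds internationally' holds; independent AML audit 257 days ago vs limit 270 → met
5. agent list absent → not met
6. BSA training 188 days ago vs limit 180 → not met
7. transaction monitoring calibration 288 days ago vs limit 270 → not met
8. days since last SAR review 6 ≤ 35 → met
9. condition 'offers currency exchange' does not hold → requirement n/a → met
10. suspicious-activity review 26 days ago vs limit 45 → met
11. permissible investments $1,750,000 < $1,950,000 → not met
12. tangible net worth $500,000 ≥ $400,000 → met
Not met: 6 of 12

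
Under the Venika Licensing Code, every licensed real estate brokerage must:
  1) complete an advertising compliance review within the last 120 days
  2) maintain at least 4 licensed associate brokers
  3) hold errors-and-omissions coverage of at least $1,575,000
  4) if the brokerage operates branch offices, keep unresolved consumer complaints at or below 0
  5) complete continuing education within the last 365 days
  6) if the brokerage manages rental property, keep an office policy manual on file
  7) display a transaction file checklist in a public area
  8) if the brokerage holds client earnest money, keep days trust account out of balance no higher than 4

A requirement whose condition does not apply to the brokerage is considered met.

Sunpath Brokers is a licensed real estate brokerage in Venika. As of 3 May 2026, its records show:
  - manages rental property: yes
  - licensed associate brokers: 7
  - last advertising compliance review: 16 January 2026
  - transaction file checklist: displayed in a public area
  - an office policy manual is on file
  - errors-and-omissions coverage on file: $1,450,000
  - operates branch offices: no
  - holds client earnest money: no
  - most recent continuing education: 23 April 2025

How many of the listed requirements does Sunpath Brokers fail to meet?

2

1. advertising compliance review 107 days ago vs limit 120 → met
2. licensed associate brokers 7 ≥ 4 → met
3. errors-and-omissions coverage $1,450,000 < $1,575,000 → not met
4. condition 'operates branch offices' does not hold → requirement n/a → met
5. continuing education 375 days ago vs limit 365 → not met
6. condition 'manages rental property' holds; office policy manual present → met
7. transaction file checklist present → met
8. condition 'holds client earnest money' does not hold → requirement n/a → met
Not met: 2 of 8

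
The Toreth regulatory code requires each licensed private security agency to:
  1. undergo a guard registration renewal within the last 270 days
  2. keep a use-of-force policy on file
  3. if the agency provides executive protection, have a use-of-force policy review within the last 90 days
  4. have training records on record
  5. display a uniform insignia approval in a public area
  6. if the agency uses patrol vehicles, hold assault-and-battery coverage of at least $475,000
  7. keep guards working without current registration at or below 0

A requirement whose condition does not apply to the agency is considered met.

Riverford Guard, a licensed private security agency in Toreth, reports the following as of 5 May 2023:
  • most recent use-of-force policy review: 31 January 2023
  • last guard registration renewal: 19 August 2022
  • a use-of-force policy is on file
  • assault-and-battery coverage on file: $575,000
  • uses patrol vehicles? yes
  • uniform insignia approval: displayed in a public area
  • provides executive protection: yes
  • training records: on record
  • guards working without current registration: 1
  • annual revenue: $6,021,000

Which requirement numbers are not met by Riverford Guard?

3, 7

1. guard registration renewal 259 days ago vs limit 270 → met
2. use-of-force policy present → met
3. condition 'provides executive protection' holds; use-of-force policy review 94 days ago vs limit 90 → not met
4. training records present → met
5. uniform insignia approval present → met
6. condition 'uses patrol vehicles' holds; assault-and-battery coverage $575,000 ≥ $475,000 → met
7. guards working without current registration 1 > 0 → not met
Not met: 3, 7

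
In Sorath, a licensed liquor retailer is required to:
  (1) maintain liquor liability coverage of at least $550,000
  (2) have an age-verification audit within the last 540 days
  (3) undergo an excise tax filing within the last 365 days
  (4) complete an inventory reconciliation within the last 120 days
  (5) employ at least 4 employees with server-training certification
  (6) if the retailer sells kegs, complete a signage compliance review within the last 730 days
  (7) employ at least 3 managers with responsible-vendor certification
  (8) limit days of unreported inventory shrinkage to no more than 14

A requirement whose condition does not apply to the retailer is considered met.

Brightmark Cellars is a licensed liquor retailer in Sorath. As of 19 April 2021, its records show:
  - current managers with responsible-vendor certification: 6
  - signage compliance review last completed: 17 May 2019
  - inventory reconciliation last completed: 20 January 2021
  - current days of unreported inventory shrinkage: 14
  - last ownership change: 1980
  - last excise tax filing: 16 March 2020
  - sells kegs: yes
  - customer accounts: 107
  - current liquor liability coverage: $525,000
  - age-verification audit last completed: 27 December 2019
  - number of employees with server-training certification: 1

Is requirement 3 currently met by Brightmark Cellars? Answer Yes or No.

3. excise tax filing 399 days ago vs limit 365 → not met

No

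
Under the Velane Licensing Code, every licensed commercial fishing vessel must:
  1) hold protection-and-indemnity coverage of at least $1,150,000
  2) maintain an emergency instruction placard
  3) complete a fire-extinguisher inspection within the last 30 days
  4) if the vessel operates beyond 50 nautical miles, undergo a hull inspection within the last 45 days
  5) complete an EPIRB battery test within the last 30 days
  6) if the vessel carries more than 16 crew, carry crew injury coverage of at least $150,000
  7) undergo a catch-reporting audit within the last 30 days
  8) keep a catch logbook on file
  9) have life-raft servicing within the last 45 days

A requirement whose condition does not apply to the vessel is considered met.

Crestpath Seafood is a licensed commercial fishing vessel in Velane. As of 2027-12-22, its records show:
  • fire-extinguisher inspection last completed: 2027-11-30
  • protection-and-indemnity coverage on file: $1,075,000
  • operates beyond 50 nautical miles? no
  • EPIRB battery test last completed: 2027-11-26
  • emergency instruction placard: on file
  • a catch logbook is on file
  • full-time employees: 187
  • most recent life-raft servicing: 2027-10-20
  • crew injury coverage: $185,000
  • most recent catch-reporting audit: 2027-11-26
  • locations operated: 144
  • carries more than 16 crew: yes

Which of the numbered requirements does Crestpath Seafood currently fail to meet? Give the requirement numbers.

1. protection-and-indemnity coverage $1,075,000 < $1,150,000 → not met
2. emergency instruction placard present → met
3. fire-extinguisher inspection 22 days ago vs limit 30 → met
4. condition 'operates beyond 50 nautical miles' does not hold → requirement n/a → met
5. EPIRB battery test 26 days ago vs limit 30 → met
6. condition 'carries more than 16 crew' holds; crew injury coverage $185,000 ≥ $150,000 → met
7. catch-reporting audit 26 days ago vs limit 30 → met
8. catch logbook present → met
9. life-raft servicing 63 days ago vs limit 45 → not met
Not met: 1, 9

1, 9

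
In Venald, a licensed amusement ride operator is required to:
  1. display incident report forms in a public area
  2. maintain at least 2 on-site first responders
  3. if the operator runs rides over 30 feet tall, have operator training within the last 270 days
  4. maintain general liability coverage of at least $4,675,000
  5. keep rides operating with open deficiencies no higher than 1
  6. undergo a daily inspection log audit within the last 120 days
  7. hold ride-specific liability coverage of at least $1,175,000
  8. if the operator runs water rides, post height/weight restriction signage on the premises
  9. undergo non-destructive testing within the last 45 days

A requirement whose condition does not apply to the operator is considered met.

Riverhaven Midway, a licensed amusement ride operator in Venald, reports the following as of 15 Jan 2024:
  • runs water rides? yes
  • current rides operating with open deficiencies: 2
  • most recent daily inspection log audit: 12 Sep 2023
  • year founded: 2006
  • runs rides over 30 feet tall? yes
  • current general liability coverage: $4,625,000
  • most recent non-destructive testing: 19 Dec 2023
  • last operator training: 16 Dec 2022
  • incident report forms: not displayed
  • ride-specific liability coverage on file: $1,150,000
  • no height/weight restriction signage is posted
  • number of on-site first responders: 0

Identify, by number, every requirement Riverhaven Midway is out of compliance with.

1, 2, 3, 4, 5, 6, 7, 8

1. incident report forms absent → not met
2. on-site first responders 0 < 2 → not met
3. condition 'runs rides over 30 feet tall' holds; operator training 395 days ago vs limit 270 → not met
4. general liability coverage $4,625,000 < $4,675,000 → not met
5. rides operating with open deficiencies 2 > 1 → not met
6. daily inspection log audit 125 days ago vs limit 120 → not met
7. ride-specific liability coverage $1,150,000 < $1,175,000 → not met
8. condition 'runs water rides' holds; height/weight restriction signage absent → not met
9. non-destructive testing 27 days ago vs limit 45 → met
Not met: 1, 2, 3, 4, 5, 6, 7, 8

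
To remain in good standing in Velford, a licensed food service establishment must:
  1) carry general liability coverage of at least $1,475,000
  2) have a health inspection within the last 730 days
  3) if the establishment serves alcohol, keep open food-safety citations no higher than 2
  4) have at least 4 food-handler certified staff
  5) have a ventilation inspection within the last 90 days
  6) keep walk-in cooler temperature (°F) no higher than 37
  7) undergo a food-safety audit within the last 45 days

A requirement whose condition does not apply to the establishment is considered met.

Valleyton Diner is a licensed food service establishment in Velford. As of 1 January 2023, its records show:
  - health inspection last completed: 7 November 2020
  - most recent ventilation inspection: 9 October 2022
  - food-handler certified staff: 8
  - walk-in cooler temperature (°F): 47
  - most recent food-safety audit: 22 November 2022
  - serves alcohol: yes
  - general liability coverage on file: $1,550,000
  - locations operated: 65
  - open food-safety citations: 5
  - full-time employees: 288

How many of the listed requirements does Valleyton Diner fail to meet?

3

1. general liability coverage $1,550,000 ≥ $1,475,000 → met
2. health inspection 785 days ago vs limit 730 → not met
3. condition 'serves alcohol' holds; open food-safety citations 5 > 2 → not met
4. food-handler certified staff 8 ≥ 4 → met
5. ventilation inspection 84 days ago vs limit 90 → met
6. walk-in cooler temperature (°F) 47 > 37 → not met
7. food-safety audit 40 days ago vs limit 45 → met
Not met: 3 of 7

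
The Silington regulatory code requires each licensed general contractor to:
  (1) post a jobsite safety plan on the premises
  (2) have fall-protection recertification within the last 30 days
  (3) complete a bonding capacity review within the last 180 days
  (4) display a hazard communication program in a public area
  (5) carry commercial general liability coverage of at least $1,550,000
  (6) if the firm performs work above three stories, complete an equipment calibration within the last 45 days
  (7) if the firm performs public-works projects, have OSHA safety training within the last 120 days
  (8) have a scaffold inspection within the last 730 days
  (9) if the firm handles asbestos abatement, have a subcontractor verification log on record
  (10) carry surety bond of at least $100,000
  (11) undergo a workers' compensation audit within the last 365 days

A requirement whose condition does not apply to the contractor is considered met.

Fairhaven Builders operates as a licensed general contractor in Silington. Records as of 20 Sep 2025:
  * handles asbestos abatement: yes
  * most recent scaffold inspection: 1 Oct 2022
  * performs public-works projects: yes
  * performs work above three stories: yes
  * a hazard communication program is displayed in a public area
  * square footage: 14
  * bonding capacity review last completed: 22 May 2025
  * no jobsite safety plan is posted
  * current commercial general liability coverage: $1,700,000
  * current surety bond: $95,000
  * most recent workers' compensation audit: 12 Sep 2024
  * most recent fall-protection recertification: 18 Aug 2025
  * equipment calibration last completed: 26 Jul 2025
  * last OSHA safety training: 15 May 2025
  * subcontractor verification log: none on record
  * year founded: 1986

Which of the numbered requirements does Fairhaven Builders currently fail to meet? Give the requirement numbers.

1. jobsite safety plan absent → not met
2. fall-protection recertification 33 days ago vs limit 30 → not met
3. bonding capacity review 121 days ago vs limit 180 → met
4. hazard communication program present → met
5. commercial general liability coverage $1,700,000 ≥ $1,550,000 → met
6. condition 'performs work above three stories' holds; equipment calibration 56 days ago vs limit 45 → not met
7. condition 'performs public-works projects' holds; OSHA safety training 128 days ago vs limit 120 → not met
8. scaffold inspection 1085 days ago vs limit 730 → not met
9. condition 'handles asbestos abatement' holds; subcontractor verification log absent → not met
10. surety bond $95,000 < $100,000 → not met
11. workers' compensation audit 373 days ago vs limit 365 → not met
Not met: 1, 2, 6, 7, 8, 9, 10, 11

1, 2, 6, 7, 8, 9, 10, 11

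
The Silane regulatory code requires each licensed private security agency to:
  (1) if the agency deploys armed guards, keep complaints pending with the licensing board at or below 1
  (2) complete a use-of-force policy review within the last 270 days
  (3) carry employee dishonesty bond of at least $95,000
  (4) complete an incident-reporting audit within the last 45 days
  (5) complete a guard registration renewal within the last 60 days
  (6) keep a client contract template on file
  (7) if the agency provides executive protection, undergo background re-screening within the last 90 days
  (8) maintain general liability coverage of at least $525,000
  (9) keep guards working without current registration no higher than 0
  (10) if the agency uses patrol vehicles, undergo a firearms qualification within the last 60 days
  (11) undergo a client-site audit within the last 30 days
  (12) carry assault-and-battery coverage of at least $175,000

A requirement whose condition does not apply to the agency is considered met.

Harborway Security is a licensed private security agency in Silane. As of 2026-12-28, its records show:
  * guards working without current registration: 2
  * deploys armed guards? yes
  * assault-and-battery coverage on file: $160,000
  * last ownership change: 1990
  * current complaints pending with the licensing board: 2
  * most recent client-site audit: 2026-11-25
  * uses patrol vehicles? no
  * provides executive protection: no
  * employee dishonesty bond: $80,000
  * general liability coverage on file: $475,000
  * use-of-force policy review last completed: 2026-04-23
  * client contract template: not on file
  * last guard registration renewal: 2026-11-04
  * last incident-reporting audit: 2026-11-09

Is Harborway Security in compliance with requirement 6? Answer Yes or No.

No

6. client contract template absent → not met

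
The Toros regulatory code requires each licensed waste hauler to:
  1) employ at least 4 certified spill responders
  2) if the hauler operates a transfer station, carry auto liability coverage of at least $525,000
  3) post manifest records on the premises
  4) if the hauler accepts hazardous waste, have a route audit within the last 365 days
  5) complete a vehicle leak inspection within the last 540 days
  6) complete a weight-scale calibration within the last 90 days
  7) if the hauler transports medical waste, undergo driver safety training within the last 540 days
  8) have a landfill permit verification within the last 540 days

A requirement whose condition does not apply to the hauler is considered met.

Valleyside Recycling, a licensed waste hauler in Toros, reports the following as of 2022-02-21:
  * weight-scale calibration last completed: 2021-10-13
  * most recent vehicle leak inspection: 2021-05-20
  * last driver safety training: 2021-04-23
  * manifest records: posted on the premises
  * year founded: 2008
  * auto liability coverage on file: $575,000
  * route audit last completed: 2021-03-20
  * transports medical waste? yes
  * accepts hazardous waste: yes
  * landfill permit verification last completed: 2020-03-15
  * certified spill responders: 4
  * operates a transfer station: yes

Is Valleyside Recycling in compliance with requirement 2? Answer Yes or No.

Yes

2. condition 'operates a transfer station' holds; auto liability coverage $575,000 ≥ $525,000 → met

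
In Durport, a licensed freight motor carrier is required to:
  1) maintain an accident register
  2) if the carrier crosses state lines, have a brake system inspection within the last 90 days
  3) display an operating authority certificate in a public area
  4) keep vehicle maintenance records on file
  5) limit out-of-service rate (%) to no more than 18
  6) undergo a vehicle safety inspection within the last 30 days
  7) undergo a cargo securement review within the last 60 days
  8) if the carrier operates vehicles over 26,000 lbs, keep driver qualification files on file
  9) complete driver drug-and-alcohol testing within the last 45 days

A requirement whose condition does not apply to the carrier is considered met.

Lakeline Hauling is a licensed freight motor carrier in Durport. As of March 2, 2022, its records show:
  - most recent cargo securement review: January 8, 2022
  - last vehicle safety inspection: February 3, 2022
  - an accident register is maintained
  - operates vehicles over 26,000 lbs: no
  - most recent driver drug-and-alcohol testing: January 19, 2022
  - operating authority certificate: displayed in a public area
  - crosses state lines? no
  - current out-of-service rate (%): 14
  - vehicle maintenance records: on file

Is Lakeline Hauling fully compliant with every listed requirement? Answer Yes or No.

1. accident register present → met
2. condition 'crosses state lines' does not hold → requirement n/a → met
3. operating authority certificate present → met
4. vehicle maintenance records present → met
5. out-of-service rate (%) 14 ≤ 18 → met
6. vehicle safety inspection 27 days ago vs limit 30 → met
7. cargo securement review 53 days ago vs limit 60 → met
8. condition 'operates vehicles over 26,000 lbs' does not hold → requirement n/a → met
9. driver drug-and-alcohol testing 42 days ago vs limit 45 → met
All met.

Yes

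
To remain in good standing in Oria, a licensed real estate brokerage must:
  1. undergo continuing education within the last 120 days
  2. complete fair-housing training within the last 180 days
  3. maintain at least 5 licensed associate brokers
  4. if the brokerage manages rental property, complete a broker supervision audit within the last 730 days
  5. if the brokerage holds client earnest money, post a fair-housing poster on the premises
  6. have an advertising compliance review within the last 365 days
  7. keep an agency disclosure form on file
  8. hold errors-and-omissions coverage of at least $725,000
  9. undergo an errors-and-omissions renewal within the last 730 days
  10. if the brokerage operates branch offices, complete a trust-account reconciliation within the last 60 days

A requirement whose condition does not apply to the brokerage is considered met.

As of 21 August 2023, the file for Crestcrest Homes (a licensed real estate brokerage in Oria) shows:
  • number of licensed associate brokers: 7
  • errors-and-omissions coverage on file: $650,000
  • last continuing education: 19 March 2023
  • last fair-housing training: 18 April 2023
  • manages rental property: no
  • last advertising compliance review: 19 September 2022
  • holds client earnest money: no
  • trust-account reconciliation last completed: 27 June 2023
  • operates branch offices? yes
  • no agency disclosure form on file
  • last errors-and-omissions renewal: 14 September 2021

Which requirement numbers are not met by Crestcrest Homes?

1, 7, 8

1. continuing education 155 days ago vs limit 120 → not met
2. fair-housing training 125 days ago vs limit 180 → met
3. licensed associate brokers 7 ≥ 5 → met
4. condition 'manages rental property' does not hold → requirement n/a → met
5. condition 'holds client earnest money' does not hold → requirement n/a → met
6. advertising compliance review 336 days ago vs limit 365 → met
7. agency disclosure form absent → not met
8. errors-and-omissions coverage $650,000 < $725,000 → not met
9. errors-and-omissions renewal 706 days ago vs limit 730 → met
10. condition 'operates branch offices' holds; trust-account reconciliation 55 days ago vs limit 60 → met
Not met: 1, 7, 8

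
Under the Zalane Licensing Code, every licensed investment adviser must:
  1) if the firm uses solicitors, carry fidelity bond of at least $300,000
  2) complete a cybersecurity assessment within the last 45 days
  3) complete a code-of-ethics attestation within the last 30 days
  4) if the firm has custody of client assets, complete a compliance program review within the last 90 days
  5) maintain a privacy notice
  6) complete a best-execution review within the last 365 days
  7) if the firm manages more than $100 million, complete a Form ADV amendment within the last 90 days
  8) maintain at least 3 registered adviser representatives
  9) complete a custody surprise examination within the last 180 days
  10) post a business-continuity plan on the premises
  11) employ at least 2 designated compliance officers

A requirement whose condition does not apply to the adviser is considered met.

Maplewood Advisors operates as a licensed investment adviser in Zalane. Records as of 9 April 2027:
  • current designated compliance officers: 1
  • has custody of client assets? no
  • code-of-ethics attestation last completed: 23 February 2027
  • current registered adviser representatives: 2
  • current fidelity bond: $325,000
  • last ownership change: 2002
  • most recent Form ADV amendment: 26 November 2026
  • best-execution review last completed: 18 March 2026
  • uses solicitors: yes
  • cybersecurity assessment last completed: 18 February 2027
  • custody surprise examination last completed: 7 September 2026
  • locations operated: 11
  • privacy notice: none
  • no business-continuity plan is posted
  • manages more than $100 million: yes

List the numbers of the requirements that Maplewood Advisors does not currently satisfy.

1. condition 'uses solicitors' holds; fidelity bond $325,000 ≥ $300,000 → met
2. cybersecurity assessment 50 days ago vs limit 45 → not met
3. code-of-ethics attestation 45 days ago vs limit 30 → not met
4. condition 'has custody of client assets' does not hold → requirement n/a → met
5. privacy notice absent → not met
6. best-execution review 387 days ago vs limit 365 → not met
7. condition 'manages more than $100 million' holds; Form ADV amendment 134 days ago vs limit 90 → not met
8. registered adviser representatives 2 < 3 → not met
9. custody surprise examination 214 days ago vs limit 180 → not met
10. business-continuity plan absent → not met
11. designated compliance officers 1 < 2 → not met
Not met: 2, 3, 5, 6, 7, 8, 9, 10, 11

2, 3, 5, 6, 7, 8, 9, 10, 11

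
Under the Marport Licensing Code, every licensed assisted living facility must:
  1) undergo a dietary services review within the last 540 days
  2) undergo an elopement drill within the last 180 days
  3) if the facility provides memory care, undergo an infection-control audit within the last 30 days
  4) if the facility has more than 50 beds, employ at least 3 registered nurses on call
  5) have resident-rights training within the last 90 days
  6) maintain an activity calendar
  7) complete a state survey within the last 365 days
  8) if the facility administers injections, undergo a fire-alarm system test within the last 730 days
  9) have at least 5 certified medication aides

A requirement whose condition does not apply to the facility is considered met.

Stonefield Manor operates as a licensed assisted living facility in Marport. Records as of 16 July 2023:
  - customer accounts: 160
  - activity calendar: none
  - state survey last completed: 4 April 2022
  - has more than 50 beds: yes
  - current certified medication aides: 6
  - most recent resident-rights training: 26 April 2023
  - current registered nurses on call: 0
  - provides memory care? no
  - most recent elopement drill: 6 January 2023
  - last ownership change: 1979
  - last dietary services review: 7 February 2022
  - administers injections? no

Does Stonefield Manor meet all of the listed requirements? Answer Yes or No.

No

1. dietary services review 524 days ago vs limit 540 → met
2. elopement drill 191 days ago vs limit 180 → not met
3. condition 'provides memory care' does not hold → requirement n/a → met
4. condition 'has more than 50 beds' holds; registered nurses on call 0 < 3 → not met
5. resident-rights training 81 days ago vs limit 90 → met
6. activity calendar absent → not met
7. state survey 468 days ago vs limit 365 → not met
8. condition 'administers injections' does not hold → requirement n/a → met
9. certified medication aides 6 ≥ 5 → met
Not met: 2, 4, 6, 7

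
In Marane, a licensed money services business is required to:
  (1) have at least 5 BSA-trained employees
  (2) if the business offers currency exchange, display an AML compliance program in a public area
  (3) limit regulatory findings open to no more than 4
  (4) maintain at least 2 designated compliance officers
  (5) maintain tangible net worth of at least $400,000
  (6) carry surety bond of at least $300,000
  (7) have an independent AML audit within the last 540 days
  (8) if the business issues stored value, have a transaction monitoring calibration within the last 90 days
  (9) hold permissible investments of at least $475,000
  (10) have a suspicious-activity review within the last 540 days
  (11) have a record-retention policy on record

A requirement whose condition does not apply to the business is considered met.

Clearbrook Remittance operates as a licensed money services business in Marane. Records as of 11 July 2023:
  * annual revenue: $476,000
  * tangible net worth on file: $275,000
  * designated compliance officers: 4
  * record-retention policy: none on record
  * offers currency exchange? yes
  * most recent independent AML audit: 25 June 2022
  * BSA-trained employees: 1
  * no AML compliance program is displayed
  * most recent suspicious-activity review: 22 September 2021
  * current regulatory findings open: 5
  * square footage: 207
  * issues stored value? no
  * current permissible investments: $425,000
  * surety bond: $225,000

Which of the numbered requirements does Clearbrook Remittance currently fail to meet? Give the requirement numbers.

1. BSA-trained employees 1 < 5 → not met
2. condition 'offers currency exchange' holds; AML compliance program absent → not met
3. regulatory findings open 5 > 4 → not met
4. designated compliance officers 4 ≥ 2 → met
5. tangible net worth $275,000 < $400,000 → not met
6. surety bond $225,000 < $300,000 → not met
7. independent AML audit 381 days ago vs limit 540 → met
8. condition 'issues stored value' does not hold → requirement n/a → met
9. permissible investments $425,000 < $475,000 → not met
10. suspicious-activity review 657 days ago vs limit 540 → not met
11. record-retention policy absent → not met
Not met: 1, 2, 3, 5, 6, 9, 10, 11

1, 2, 3, 5, 6, 9, 10, 11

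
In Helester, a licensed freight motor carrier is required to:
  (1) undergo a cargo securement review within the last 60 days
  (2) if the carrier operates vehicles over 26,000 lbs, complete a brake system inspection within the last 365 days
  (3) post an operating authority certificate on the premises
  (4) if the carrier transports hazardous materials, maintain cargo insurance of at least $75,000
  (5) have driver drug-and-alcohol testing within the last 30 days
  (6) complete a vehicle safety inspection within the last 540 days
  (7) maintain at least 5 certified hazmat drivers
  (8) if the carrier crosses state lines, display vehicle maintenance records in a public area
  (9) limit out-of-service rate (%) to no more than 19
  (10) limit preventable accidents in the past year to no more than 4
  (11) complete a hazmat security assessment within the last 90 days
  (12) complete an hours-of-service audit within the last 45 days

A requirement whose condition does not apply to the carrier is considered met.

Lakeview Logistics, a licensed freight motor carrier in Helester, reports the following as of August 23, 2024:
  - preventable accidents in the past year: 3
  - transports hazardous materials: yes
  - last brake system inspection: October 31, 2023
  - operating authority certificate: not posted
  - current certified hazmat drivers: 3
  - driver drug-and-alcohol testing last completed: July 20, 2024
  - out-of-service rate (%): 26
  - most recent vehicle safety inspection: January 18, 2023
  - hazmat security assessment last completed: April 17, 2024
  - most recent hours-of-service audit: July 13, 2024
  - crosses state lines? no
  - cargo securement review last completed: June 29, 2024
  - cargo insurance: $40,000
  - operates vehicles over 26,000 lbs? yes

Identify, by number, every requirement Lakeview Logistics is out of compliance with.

1. cargo securement review 55 days ago vs limit 60 → met
2. condition 'operates vehicles over 26,000 lbs' holds; brake system inspection 297 days ago vs limit 365 → met
3. operating authority certificate absent → not met
4. condition 'transports hazardous materials' holds; cargo insurance $40,000 < $75,000 → not met
5. driver drug-and-alcohol testing 34 days ago vs limit 30 → not met
6. vehicle safety inspection 583 days ago vs limit 540 → not met
7. certified hazmat drivers 3 < 5 → not met
8. condition 'crosses state lines' does not hold → requirement n/a → met
9. out-of-service rate (%) 26 > 19 → not met
10. preventable accidents in the past year 3 ≤ 4 → met
11. hazmat security assessment 128 days ago vs limit 90 → not met
12. hours-of-service audit 41 days ago vs limit 45 → met
Not met: 3, 4, 5, 6, 7, 9, 11

3, 4, 5, 6, 7, 9, 11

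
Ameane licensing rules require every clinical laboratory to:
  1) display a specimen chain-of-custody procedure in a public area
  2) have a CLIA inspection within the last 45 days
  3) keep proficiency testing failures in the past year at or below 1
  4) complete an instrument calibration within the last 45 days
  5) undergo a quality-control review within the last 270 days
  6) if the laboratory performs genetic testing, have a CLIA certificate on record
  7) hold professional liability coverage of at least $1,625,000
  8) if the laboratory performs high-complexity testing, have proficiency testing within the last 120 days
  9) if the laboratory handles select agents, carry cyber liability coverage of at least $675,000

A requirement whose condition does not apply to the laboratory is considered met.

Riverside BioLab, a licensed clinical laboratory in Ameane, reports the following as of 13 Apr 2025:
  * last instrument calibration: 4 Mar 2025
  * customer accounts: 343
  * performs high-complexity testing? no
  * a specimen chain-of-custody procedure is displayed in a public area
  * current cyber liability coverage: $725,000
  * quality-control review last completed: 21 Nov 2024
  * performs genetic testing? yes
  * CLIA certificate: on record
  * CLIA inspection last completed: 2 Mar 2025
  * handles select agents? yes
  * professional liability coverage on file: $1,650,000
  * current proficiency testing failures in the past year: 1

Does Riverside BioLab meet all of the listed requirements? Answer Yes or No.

1. specimen chain-of-custody procedure present → met
2. CLIA inspection 42 days ago vs limit 45 → met
3. proficiency testing failures in the past year 1 ≤ 1 → met
4. instrument calibration 40 days ago vs limit 45 → met
5. quality-control review 143 days ago vs limit 270 → met
6. condition 'performs genetic testing' holds; CLIA certificate present → met
7. professional liability coverage $1,650,000 ≥ $1,625,000 → met
8. condition 'performs high-complexity testing' does not hold → requirement n/a → met
9. condition 'handles select agents' holds; cyber liability coverage $725,000 ≥ $675,000 → met
All met.

Yes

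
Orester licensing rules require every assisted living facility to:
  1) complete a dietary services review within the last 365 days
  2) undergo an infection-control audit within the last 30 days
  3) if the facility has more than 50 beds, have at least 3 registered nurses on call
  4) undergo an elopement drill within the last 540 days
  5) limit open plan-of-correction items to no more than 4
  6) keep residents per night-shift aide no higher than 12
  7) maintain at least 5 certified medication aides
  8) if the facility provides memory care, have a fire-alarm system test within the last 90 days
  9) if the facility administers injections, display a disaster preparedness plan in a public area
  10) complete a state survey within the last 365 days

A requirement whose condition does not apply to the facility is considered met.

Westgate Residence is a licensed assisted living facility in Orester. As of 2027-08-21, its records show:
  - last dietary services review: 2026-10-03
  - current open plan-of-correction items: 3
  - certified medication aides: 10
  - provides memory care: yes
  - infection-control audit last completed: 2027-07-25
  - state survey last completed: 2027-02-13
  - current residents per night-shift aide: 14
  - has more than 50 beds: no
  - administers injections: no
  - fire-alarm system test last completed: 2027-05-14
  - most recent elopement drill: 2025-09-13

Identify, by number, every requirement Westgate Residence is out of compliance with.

4, 6, 8

1. dietary services review 322 days ago vs limit 365 → met
2. infection-control audit 27 days ago vs limit 30 → met
3. condition 'has more than 50 beds' does not hold → requirement n/a → met
4. elopement drill 707 days ago vs limit 540 → not met
5. open plan-of-correction items 3 ≤ 4 → met
6. residents per night-shift aide 14 > 12 → not met
7. certified medication aides 10 ≥ 5 → met
8. condition 'provides memory care' holds; fire-alarm system test 99 days ago vs limit 90 → not met
9. condition 'administers injections' does not hold → requirement n/a → met
10. state survey 189 days ago vs limit 365 → met
Not met: 4, 6, 8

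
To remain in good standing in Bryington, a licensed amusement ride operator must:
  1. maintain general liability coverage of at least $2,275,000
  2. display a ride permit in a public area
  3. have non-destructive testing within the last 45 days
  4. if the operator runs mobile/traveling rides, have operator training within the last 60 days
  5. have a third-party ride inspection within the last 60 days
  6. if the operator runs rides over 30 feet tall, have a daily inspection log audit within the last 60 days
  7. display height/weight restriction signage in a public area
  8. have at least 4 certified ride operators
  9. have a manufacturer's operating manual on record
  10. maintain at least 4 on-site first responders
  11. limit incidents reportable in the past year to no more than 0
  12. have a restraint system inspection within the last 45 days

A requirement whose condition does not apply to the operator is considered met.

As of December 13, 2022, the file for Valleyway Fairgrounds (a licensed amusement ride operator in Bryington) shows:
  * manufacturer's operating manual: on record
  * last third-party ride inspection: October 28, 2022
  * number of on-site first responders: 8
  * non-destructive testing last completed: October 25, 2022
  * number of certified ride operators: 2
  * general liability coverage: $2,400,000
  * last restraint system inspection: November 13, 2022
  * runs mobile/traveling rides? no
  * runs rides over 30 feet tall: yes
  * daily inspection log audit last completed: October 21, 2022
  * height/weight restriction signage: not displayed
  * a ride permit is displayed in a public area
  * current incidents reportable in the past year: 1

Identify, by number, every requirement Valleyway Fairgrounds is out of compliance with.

1. general liability coverage $2,400,000 ≥ $2,275,000 → met
2. ride permit present → met
3. non-destructive testing 49 days ago vs limit 45 → not met
4. condition 'runs mobile/traveling rides' does not hold → requirement n/a → met
5. third-party ride inspection 46 days ago vs limit 60 → met
6. condition 'runs rides over 30 feet tall' holds; daily inspection log audit 53 days ago vs limit 60 → met
7. height/weight restriction signage absent → not met
8. certified ride operators 2 < 4 → not met
9. manufacturer's operating manual present → met
10. on-site first responders 8 ≥ 4 → met
11. incidents reportable in the past year 1 > 0 → not met
12. restraint system inspection 30 days ago vs limit 45 → met
Not met: 3, 7, 8, 11

3, 7, 8, 11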